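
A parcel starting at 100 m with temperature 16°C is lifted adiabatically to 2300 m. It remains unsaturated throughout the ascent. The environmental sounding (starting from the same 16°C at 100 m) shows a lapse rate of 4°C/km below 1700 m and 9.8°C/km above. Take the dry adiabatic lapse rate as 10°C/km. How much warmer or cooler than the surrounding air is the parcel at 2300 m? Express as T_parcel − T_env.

-9.72°C (parcel cooler than environment)

Parcel:
  100–2300 m, dry: Δz = 2.2 km ⇒ ΔT = -22°C; T = -6°C
Environment:
  100–1700 m, environment, lower layer: Δz = 1.6 km ⇒ ΔT = -6.4°C; T = 9.6°C
  1700–2300 m, environment, upper layer: Δz = 0.6 km ⇒ ΔT = -5.88°C; T = 3.72°C
T_parcel − T_env = -6 − 3.72 = -9.72°C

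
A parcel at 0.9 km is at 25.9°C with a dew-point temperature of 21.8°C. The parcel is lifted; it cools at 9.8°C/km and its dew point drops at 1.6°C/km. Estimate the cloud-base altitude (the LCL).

T and T_d converge at 9.8 − 1.6 = 8.2°C per km
Height above start = (25.9 − 21.8) / 8.2 = 0.5 km
LCL altitude = 900 m + 500 m = 1400 m

1.4 km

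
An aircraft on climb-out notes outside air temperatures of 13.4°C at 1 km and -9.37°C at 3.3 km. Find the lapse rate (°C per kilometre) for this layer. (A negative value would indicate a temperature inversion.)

9.9°C/km

Γ = −ΔT/Δz = (13.4 − (-9.37)) / (3300 − 1000) m
  = 22.77°C / 2.3 km = 9.9°C/km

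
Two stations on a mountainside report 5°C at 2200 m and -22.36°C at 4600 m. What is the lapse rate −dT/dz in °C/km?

11.4°C/km

Γ = −ΔT/Δz = (5 − (-22.36)) / (4600 − 2200) m
  = 27.36°C / 2.4 km = 11.4°C/km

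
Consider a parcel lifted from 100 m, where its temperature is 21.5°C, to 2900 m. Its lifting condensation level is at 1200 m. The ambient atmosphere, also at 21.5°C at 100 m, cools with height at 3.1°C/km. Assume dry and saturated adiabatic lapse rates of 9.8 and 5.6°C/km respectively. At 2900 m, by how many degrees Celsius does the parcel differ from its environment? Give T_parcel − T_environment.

Parcel:
  Dry to 1200 m: -9.8 × 1.1 km = -10.78°C, so T = 10.72°C.
  Saturated to 2900 m: -5.6 × 1.7 km = -9.52°C, so T = 1.2°C.
Environment:
  Environment to 2900 m: -3.1 × 2.8 km = -8.68°C, so T = 12.82°C.
T_parcel − T_env = 1.2 − 12.82 = -11.62°C

-11.62°C (parcel cooler than environment)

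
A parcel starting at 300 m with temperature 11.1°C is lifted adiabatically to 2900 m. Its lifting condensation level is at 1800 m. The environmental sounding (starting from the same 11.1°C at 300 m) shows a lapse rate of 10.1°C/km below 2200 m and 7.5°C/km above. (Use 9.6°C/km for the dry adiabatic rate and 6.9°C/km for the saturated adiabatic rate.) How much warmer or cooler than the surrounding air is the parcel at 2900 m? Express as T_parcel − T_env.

+2.45°C (parcel warmer than environment)

Parcel:
  300 → 1800 m (dry, 9.6°C/km): ΔT = -9.6 × 1.5 = -14.4°C → T = -3.3°C
  1800 → 2900 m (saturated, 6.9°C/km): ΔT = -6.9 × 1.1 = -7.59°C → T = -10.89°C
Environment:
  300 → 2200 m (environment, lower layer, 10.1°C/km): ΔT = -10.1 × 1.9 = -19.19°C → T = -8.09°C
  2200 → 2900 m (environment, upper layer, 7.5°C/km): ΔT = -7.5 × 0.7 = -5.25°C → T = -13.34°C
T_parcel − T_env = -10.89 − (-13.34) = +2.45°C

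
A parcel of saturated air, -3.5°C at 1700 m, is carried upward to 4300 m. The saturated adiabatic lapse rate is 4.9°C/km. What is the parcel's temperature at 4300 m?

-16.24°C

Saturated adiabatic to 4300 m: -4.9 × 2.6 km = -12.74°C, so T = -16.24°C.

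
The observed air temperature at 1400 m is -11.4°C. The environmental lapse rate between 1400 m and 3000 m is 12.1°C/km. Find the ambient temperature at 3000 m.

Environmental to 3000 m: -12.1 × 1.6 km = -19.36°C, so T = -30.76°C.

-30.76°C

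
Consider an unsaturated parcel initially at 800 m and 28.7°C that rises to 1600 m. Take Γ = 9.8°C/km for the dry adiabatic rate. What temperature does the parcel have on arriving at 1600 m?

From 800 m to 1600 m (dry adiabatic): cools by 9.8 × 0.8 = 7.84°C, giving 20.86°C.

20.86°C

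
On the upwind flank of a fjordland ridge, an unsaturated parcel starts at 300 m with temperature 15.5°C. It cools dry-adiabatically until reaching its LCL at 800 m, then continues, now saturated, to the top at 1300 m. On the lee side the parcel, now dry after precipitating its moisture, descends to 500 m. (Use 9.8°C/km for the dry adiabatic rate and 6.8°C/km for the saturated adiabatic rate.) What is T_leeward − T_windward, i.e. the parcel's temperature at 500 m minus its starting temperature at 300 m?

300 → 800 m (dry, 9.8°C/km): ΔT = -9.8 × 0.5 = -4.9°C → T = 10.6°C
800 → 1300 m (saturated, 6.8°C/km): ΔT = -6.8 × 0.5 = -3.4°C → T = 7.2°C
1300 → 500 m (dry descent, 9.8°C/km): ΔT = +9.8 × 0.8 = +7.84°C → T = 15.04°C
Net change vs windward start: 15.04 − 15.5 = -0.46°C

-0.46°C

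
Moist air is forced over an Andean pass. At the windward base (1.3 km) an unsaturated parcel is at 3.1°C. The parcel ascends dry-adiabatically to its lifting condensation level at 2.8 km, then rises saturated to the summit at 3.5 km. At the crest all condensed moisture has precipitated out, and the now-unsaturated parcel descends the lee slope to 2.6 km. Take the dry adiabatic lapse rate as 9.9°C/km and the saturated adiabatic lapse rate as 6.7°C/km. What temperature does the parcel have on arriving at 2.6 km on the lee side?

-7.53°C

Dry to 2800 m: -9.9 × 1.5 km = -14.85°C, so T = -11.75°C.
Saturated to 3500 m: -6.7 × 0.7 km = -4.69°C, so T = -16.44°C.
Dry descent to 2600 m: +9.9 × 0.9 km = +8.91°C, so T = -7.53°C.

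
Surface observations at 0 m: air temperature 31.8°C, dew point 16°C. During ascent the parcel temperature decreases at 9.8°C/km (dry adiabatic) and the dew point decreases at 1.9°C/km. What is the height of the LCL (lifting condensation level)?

T and T_d converge at 9.8 − 1.9 = 7.9°C per km
Height above start = (31.8 − 16) / 7.9 = 2 km
LCL altitude = 0 m + 2000 m = 2000 m

2000 m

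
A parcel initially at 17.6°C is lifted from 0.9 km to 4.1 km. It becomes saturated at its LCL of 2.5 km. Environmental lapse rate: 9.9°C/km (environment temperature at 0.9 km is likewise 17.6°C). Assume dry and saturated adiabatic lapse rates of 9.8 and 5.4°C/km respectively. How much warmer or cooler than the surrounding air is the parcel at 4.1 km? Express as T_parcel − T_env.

+7.36°C (parcel warmer than environment)

Parcel:
  From 900 m to 2500 m (dry): cools by 9.8 × 1.6 = 15.68°C, giving 1.92°C.
  From 2500 m to 4100 m (saturated): cools by 5.4 × 1.6 = 8.64°C, giving -6.72°C.
Environment:
  From 900 m to 4100 m (environment): cools by 9.9 × 3.2 = 31.68°C, giving -14.08°C.
T_parcel − T_env = -6.72 − (-14.08) = +7.36°C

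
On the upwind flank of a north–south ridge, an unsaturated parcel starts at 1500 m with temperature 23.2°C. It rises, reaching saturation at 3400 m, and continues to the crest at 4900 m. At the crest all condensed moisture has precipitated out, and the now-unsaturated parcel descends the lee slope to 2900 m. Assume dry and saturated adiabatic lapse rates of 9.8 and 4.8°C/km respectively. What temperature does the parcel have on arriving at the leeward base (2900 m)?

1500–3400 m, dry: Δz = 1.9 km ⇒ ΔT = -18.62°C; T = 4.58°C
3400–4900 m, saturated: Δz = 1.5 km ⇒ ΔT = -7.2°C; T = -2.62°C
4900–2900 m, dry descent: Δz = 2 km ⇒ ΔT = +19.6°C; T = 16.98°C

16.98°C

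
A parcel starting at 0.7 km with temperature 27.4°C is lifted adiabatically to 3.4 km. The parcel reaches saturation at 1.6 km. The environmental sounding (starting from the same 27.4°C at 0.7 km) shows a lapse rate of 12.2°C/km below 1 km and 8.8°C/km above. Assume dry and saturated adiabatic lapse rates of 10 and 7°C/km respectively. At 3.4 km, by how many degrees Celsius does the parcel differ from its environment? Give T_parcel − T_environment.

+3.18°C (parcel warmer than environment)

Parcel:
  Dry to 1600 m: -10 × 0.9 km = -9°C, so T = 18.4°C.
  Saturated to 3400 m: -7 × 1.8 km = -12.6°C, so T = 5.8°C.
Environment:
  Environment, lower layer to 1000 m: -12.2 × 0.3 km = -3.66°C, so T = 23.74°C.
  Environment, upper layer to 3400 m: -8.8 × 2.4 km = -21.12°C, so T = 2.62°C.
T_parcel − T_env = 5.8 − 2.62 = +3.18°C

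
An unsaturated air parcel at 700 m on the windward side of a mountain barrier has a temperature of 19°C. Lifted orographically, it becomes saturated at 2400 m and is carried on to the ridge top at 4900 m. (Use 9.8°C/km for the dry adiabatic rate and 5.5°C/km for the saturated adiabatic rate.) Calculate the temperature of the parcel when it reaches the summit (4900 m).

-11.41°C

From 700 m to 2400 m (dry): cools by 9.8 × 1.7 = 16.66°C, giving 2.34°C.
From 2400 m to 4900 m (saturated): cools by 5.5 × 2.5 = 13.75°C, giving -11.41°C.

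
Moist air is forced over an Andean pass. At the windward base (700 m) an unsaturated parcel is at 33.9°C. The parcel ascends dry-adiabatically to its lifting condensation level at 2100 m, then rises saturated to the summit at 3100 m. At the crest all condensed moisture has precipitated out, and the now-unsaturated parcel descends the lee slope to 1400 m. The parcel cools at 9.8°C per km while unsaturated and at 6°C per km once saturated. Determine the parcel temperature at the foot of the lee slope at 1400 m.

From 700 m to 2100 m (dry): cools by 9.8 × 1.4 = 13.72°C, giving 20.18°C.
From 2100 m to 3100 m (saturated): cools by 6 × 1 = 6°C, giving 14.18°C.
From 3100 m to 1400 m (dry descent): warms by 9.8 × 1.7 = 16.66°C, giving 30.84°C.

30.84°C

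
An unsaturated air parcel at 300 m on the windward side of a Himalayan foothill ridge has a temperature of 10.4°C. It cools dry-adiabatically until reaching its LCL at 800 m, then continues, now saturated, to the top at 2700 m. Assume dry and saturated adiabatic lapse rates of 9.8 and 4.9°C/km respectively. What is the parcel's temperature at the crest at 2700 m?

-3.81°C

300–800 m, dry: Δz = 0.5 km ⇒ ΔT = -4.9°C; T = 5.5°C
800–2700 m, saturated: Δz = 1.9 km ⇒ ΔT = -9.31°C; T = -3.81°C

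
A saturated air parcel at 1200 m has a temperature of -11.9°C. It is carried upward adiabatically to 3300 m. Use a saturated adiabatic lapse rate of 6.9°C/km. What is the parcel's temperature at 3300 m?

-26.39°C

Saturated adiabatic to 3300 m: -6.9 × 2.1 km = -14.49°C, so T = -26.39°C.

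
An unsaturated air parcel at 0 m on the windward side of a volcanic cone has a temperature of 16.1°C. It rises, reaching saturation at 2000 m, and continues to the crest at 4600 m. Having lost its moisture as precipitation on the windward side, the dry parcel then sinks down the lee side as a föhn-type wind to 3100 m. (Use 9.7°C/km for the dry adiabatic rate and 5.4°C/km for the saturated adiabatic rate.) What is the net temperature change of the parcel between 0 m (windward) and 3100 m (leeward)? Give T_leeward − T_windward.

0 → 2000 m (dry, 9.7°C/km): ΔT = -9.7 × 2 = -19.4°C → T = -3.3°C
2000 → 4600 m (saturated, 5.4°C/km): ΔT = -5.4 × 2.6 = -14.04°C → T = -17.34°C
4600 → 3100 m (dry descent, 9.7°C/km): ΔT = +9.7 × 1.5 = +14.55°C → T = -2.79°C
Net change vs windward start: -2.79 − 16.1 = -18.89°C

-18.89°C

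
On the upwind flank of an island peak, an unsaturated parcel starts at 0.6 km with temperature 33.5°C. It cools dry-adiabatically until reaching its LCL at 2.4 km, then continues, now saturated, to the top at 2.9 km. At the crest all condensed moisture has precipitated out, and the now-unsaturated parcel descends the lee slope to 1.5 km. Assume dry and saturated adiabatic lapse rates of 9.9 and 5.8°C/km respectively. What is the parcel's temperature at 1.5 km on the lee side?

26.64°C

From 600 m to 2400 m (dry): cools by 9.9 × 1.8 = 17.82°C, giving 15.68°C.
From 2400 m to 2900 m (saturated): cools by 5.8 × 0.5 = 2.9°C, giving 12.78°C.
From 2900 m to 1500 m (dry descent): warms by 9.9 × 1.4 = 13.86°C, giving 26.64°C.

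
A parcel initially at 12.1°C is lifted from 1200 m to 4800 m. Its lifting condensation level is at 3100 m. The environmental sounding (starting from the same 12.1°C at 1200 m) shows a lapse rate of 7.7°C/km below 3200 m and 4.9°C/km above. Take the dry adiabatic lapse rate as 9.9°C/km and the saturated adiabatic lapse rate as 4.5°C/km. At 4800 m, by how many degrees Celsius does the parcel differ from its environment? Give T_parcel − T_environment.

-3.22°C (parcel cooler than environment)

Parcel:
  1200–3100 m, dry: Δz = 1.9 km ⇒ ΔT = -18.81°C; T = -6.71°C
  3100–4800 m, saturated: Δz = 1.7 km ⇒ ΔT = -7.65°C; T = -14.36°C
Environment:
  1200–3200 m, environment, lower layer: Δz = 2 km ⇒ ΔT = -15.4°C; T = -3.3°C
  3200–4800 m, environment, upper layer: Δz = 1.6 km ⇒ ΔT = -7.84°C; T = -11.14°C
T_parcel − T_env = -14.36 − (-11.14) = -3.22°C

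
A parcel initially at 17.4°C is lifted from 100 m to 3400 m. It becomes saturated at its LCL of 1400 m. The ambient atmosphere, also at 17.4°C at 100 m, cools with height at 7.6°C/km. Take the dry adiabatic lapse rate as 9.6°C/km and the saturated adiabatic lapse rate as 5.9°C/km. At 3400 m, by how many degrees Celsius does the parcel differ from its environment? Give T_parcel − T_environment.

Parcel:
  100 → 1400 m (dry, 9.6°C/km): ΔT = -9.6 × 1.3 = -12.48°C → T = 4.92°C
  1400 → 3400 m (saturated, 5.9°C/km): ΔT = -5.9 × 2 = -11.8°C → T = -6.88°C
Environment:
  100 → 3400 m (environment, 7.6°C/km): ΔT = -7.6 × 3.3 = -25.08°C → T = -7.68°C
T_parcel − T_env = -6.88 − (-7.68) = +0.8°C

+0.8°C (parcel warmer than environment)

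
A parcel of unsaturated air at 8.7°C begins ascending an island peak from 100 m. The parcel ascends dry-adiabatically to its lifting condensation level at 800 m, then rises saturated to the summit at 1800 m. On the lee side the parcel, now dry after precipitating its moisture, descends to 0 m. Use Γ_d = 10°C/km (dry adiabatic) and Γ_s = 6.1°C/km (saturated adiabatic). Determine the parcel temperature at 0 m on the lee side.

From 100 m to 800 m (dry): cools by 10 × 0.7 = 7°C, giving 1.7°C.
From 800 m to 1800 m (saturated): cools by 6.1 × 1 = 6.1°C, giving -4.4°C.
From 1800 m to 0 m (dry descent): warms by 10 × 1.8 = 18°C, giving 13.6°C.

13.6°C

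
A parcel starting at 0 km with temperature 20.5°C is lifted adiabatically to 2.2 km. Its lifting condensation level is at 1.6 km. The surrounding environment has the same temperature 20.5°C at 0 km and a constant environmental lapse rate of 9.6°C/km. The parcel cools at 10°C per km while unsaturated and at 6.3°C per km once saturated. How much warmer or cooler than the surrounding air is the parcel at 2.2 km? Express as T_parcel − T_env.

+1.34°C (parcel warmer than environment)

Parcel:
  Dry to 1600 m: -10 × 1.6 km = -16°C, so T = 4.5°C.
  Saturated to 2200 m: -6.3 × 0.6 km = -3.78°C, so T = 0.72°C.
Environment:
  Environment to 2200 m: -9.6 × 2.2 km = -21.12°C, so T = -0.62°C.
T_parcel − T_env = 0.72 − (-0.62) = +1.34°C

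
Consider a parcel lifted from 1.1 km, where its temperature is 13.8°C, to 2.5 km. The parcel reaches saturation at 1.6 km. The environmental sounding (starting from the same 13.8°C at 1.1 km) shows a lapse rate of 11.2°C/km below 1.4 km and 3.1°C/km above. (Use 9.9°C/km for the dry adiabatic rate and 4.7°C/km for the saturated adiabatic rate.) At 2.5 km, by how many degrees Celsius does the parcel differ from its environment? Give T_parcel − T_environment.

-2.41°C (parcel cooler than environment)

Parcel:
  Dry to 1600 m: -9.9 × 0.5 km = -4.95°C, so T = 8.85°C.
  Saturated to 2500 m: -4.7 × 0.9 km = -4.23°C, so T = 4.62°C.
Environment:
  Environment, lower layer to 1400 m: -11.2 × 0.3 km = -3.36°C, so T = 10.44°C.
  Environment, upper layer to 2500 m: -3.1 × 1.1 km = -3.41°C, so T = 7.03°C.
T_parcel − T_env = 4.62 − 7.03 = -2.41°C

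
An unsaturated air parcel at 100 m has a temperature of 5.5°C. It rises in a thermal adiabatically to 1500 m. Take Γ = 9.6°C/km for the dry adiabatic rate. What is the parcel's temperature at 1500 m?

100–1500 m, dry adiabatic: Δz = 1.4 km ⇒ ΔT = -13.44°C; T = -7.94°C

-7.94°C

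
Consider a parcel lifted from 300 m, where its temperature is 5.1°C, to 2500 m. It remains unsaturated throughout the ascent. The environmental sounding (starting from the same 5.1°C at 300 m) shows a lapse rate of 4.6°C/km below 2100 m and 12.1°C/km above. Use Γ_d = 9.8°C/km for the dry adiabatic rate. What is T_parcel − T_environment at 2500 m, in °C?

Parcel:
  300 → 2500 m (dry, 9.8°C/km): ΔT = -9.8 × 2.2 = -21.56°C → T = -16.46°C
Environment:
  300 → 2100 m (environment, lower layer, 4.6°C/km): ΔT = -4.6 × 1.8 = -8.28°C → T = -3.18°C
  2100 → 2500 m (environment, upper layer, 12.1°C/km): ΔT = -12.1 × 0.4 = -4.84°C → T = -8.02°C
T_parcel − T_env = -16.46 − (-8.02) = -8.44°C

-8.44°C (parcel cooler than environment)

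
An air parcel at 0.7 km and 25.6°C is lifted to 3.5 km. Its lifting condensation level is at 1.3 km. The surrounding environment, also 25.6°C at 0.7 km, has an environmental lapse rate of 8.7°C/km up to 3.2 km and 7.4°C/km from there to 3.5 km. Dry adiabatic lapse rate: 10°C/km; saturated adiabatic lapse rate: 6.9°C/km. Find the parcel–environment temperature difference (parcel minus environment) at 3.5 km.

+2.79°C (parcel warmer than environment)

Parcel:
  700–1300 m, dry: Δz = 0.6 km ⇒ ΔT = -6°C; T = 19.6°C
  1300–3500 m, saturated: Δz = 2.2 km ⇒ ΔT = -15.18°C; T = 4.42°C
Environment:
  700–3200 m, environment, lower layer: Δz = 2.5 km ⇒ ΔT = -21.75°C; T = 3.85°C
  3200–3500 m, environment, upper layer: Δz = 0.3 km ⇒ ΔT = -2.22°C; T = 1.63°C
T_parcel − T_env = 4.42 − 1.63 = +2.79°C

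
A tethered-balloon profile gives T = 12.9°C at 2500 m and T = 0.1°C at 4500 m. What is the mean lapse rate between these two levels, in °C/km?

6.4°C/km

Γ = −ΔT/Δz = (12.9 − 0.1) / (4500 − 2500) m
  = 12.8°C / 2 km = 6.4°C/km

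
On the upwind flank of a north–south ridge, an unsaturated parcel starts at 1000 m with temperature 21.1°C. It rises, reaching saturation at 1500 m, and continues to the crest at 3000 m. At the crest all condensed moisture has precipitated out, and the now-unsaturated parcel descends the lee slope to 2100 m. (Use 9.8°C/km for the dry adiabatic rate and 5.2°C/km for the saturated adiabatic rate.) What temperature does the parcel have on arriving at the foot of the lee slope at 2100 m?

17.22°C

Dry to 1500 m: -9.8 × 0.5 km = -4.9°C, so T = 16.2°C.
Saturated to 3000 m: -5.2 × 1.5 km = -7.8°C, so T = 8.4°C.
Dry descent to 2100 m: +9.8 × 0.9 km = +8.82°C, so T = 17.22°C.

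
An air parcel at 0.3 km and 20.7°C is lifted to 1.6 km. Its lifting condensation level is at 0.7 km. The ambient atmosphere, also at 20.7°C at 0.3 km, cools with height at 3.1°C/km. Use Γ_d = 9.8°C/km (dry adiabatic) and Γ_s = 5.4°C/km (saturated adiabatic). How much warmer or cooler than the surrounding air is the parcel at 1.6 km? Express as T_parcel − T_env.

Parcel:
  Dry to 700 m: -9.8 × 0.4 km = -3.92°C, so T = 16.78°C.
  Saturated to 1600 m: -5.4 × 0.9 km = -4.86°C, so T = 11.92°C.
Environment:
  Environment to 1600 m: -3.1 × 1.3 km = -4.03°C, so T = 16.67°C.
T_parcel − T_env = 11.92 − 16.67 = -4.75°C

-4.75°C (parcel cooler than environment)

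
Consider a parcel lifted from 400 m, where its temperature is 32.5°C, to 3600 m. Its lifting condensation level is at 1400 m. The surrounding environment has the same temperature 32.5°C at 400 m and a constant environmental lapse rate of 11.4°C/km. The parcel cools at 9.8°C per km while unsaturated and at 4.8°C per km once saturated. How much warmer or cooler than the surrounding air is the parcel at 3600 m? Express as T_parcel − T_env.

Parcel:
  From 400 m to 1400 m (dry): cools by 9.8 × 1 = 9.8°C, giving 22.7°C.
  From 1400 m to 3600 m (saturated): cools by 4.8 × 2.2 = 10.56°C, giving 12.14°C.
Environment:
  From 400 m to 3600 m (environment): cools by 11.4 × 3.2 = 36.48°C, giving -3.98°C.
T_parcel − T_env = 12.14 − (-3.98) = +16.12°C

+16.12°C (parcel warmer than environment)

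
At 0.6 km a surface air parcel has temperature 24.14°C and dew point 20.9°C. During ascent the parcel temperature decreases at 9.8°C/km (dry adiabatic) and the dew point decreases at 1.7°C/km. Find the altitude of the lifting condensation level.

T and T_d converge at 9.8 − 1.7 = 8.1°C per km
Height above start = (24.14 − 20.9) / 8.1 = 0.4 km
LCL altitude = 600 m + 400 m = 1000 m

1 km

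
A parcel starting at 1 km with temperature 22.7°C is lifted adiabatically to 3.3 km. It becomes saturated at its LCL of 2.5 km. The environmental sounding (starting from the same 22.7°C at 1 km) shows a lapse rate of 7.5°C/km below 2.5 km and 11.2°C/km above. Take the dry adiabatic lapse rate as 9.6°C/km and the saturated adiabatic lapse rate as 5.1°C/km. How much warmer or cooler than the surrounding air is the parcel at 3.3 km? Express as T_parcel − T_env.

+1.73°C (parcel warmer than environment)

Parcel:
  1000–2500 m, dry: Δz = 1.5 km ⇒ ΔT = -14.4°C; T = 8.3°C
  2500–3300 m, saturated: Δz = 0.8 km ⇒ ΔT = -4.08°C; T = 4.22°C
Environment:
  1000–2500 m, environment, lower layer: Δz = 1.5 km ⇒ ΔT = -11.25°C; T = 11.45°C
  2500–3300 m, environment, upper layer: Δz = 0.8 km ⇒ ΔT = -8.96°C; T = 2.49°C
T_parcel − T_env = 4.22 − 2.49 = +1.73°C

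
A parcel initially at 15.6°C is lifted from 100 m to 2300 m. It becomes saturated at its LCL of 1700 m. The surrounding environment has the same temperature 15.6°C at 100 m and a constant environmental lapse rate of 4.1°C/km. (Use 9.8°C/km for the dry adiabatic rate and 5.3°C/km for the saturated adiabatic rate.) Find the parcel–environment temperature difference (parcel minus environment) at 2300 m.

-9.84°C (parcel cooler than environment)

Parcel:
  100–1700 m, dry: Δz = 1.6 km ⇒ ΔT = -15.68°C; T = -0.08°C
  1700–2300 m, saturated: Δz = 0.6 km ⇒ ΔT = -3.18°C; T = -3.26°C
Environment:
  100–2300 m, environment: Δz = 2.2 km ⇒ ΔT = -9.02°C; T = 6.58°C
T_parcel − T_env = -3.26 − 6.58 = -9.84°C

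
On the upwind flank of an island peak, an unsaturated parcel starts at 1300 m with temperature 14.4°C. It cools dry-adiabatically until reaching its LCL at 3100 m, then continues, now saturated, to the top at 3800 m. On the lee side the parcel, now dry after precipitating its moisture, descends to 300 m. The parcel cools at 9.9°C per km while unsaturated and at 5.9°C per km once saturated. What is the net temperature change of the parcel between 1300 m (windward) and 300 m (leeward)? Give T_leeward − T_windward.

+12.7°C

1300 → 3100 m (dry, 9.9°C/km): ΔT = -9.9 × 1.8 = -17.82°C → T = -3.42°C
3100 → 3800 m (saturated, 5.9°C/km): ΔT = -5.9 × 0.7 = -4.13°C → T = -7.55°C
3800 → 300 m (dry descent, 9.9°C/km): ΔT = +9.9 × 3.5 = +34.65°C → T = 27.1°C
Net change vs windward start: 27.1 − 14.4 = +12.7°C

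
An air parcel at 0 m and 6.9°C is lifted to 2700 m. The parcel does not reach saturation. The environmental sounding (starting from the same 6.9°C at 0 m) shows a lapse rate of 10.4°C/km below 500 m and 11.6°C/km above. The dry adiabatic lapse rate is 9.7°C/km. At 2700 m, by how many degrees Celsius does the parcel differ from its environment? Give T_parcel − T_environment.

Parcel:
  From 0 m to 2700 m (dry): cools by 9.7 × 2.7 = 26.19°C, giving -19.29°C.
Environment:
  From 0 m to 500 m (environment, lower layer): cools by 10.4 × 0.5 = 5.2°C, giving 1.7°C.
  From 500 m to 2700 m (environment, upper layer): cools by 11.6 × 2.2 = 25.52°C, giving -23.82°C.
T_parcel − T_env = -19.29 − (-23.82) = +4.53°C

+4.53°C (parcel warmer than environment)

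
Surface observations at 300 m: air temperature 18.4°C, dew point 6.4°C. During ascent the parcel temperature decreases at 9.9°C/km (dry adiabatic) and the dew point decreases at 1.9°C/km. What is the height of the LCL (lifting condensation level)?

T and T_d converge at 9.9 − 1.9 = 8°C per km
Height above start = (18.4 − 6.4) / 8 = 1.5 km
LCL altitude = 300 m + 1500 m = 1800 m

1800 m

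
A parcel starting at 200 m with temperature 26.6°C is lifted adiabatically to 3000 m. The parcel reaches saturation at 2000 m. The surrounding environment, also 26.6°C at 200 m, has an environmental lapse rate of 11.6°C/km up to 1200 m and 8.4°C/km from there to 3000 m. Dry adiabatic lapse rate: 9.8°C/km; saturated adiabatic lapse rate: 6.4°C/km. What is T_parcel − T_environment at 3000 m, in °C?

Parcel:
  From 200 m to 2000 m (dry): cools by 9.8 × 1.8 = 17.64°C, giving 8.96°C.
  From 2000 m to 3000 m (saturated): cools by 6.4 × 1 = 6.4°C, giving 2.56°C.
Environment:
  From 200 m to 1200 m (environment, lower layer): cools by 11.6 × 1 = 11.6°C, giving 15°C.
  From 1200 m to 3000 m (environment, upper layer): cools by 8.4 × 1.8 = 15.12°C, giving -0.12°C.
T_parcel − T_env = 2.56 − (-0.12) = +2.68°C

+2.68°C (parcel warmer than environment)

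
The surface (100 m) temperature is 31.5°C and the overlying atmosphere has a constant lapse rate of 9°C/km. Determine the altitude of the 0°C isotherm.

3600 m

Height above start = (31.5 − 0) / 9 = 3.5 km
Altitude = 100 m + 3500 m = 3600 m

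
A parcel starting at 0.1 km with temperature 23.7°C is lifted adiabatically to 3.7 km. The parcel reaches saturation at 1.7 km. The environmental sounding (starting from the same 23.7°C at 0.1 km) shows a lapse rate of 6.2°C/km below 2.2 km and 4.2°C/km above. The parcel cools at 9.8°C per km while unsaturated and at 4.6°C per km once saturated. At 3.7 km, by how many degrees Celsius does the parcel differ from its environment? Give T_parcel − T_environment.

-5.56°C (parcel cooler than environment)

Parcel:
  From 100 m to 1700 m (dry): cools by 9.8 × 1.6 = 15.68°C, giving 8.02°C.
  From 1700 m to 3700 m (saturated): cools by 4.6 × 2 = 9.2°C, giving -1.18°C.
Environment:
  From 100 m to 2200 m (environment, lower layer): cools by 6.2 × 2.1 = 13.02°C, giving 10.68°C.
  From 2200 m to 3700 m (environment, upper layer): cools by 4.2 × 1.5 = 6.3°C, giving 4.38°C.
T_parcel − T_env = -1.18 − 4.38 = -5.56°C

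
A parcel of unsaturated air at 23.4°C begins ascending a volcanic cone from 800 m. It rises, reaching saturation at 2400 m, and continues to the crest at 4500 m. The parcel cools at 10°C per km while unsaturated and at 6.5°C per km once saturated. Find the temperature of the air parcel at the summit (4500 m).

800–2400 m, dry: Δz = 1.6 km ⇒ ΔT = -16°C; T = 7.4°C
2400–4500 m, saturated: Δz = 2.1 km ⇒ ΔT = -13.65°C; T = -6.25°C

-6.25°C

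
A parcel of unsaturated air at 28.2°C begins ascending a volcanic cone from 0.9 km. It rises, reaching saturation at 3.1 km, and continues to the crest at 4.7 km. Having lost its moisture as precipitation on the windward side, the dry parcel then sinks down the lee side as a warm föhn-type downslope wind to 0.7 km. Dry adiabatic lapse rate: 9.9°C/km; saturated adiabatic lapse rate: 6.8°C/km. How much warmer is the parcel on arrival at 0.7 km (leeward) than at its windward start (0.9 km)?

+6.94°C

Dry to 3100 m: -9.9 × 2.2 km = -21.78°C, so T = 6.42°C.
Saturated to 4700 m: -6.8 × 1.6 km = -10.88°C, so T = -4.46°C.
Dry descent to 700 m: +9.9 × 4 km = +39.6°C, so T = 35.14°C.
Net change vs windward start: 35.14 − 28.2 = +6.94°C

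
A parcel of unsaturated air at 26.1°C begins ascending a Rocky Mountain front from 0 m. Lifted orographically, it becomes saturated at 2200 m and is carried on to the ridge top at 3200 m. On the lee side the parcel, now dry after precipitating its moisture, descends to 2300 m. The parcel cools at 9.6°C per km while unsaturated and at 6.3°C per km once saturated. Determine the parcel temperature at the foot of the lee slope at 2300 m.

Dry to 2200 m: -9.6 × 2.2 km = -21.12°C, so T = 4.98°C.
Saturated to 3200 m: -6.3 × 1 km = -6.3°C, so T = -1.32°C.
Dry descent to 2300 m: +9.6 × 0.9 km = +8.64°C, so T = 7.32°C.

7.32°C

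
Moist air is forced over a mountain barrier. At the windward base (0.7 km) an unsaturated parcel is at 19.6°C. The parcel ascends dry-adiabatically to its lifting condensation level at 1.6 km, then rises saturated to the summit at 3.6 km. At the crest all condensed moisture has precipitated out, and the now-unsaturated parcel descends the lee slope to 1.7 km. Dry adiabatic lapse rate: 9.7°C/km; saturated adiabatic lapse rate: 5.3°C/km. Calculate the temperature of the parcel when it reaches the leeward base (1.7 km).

18.7°C

From 700 m to 1600 m (dry): cools by 9.7 × 0.9 = 8.73°C, giving 10.87°C.
From 1600 m to 3600 m (saturated): cools by 5.3 × 2 = 10.6°C, giving 0.27°C.
From 3600 m to 1700 m (dry descent): warms by 9.7 × 1.9 = 18.43°C, giving 18.7°C.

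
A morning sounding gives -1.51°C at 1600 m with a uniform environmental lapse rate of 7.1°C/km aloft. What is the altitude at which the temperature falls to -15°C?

3500 m

Height above start = (-1.51 − (-15)) / 7.1 = 1.9 km
Altitude = 1600 m + 1900 m = 3500 m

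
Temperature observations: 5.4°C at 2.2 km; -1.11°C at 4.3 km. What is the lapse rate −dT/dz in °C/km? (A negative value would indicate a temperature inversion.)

3.1°C/km

Γ = −ΔT/Δz = (5.4 − (-1.11)) / (4300 − 2200) m
  = 6.51°C / 2.1 km = 3.1°C/km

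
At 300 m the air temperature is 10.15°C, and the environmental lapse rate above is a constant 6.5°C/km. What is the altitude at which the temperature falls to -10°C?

Height above start = (10.15 − (-10)) / 6.5 = 3.1 km
Altitude = 300 m + 3100 m = 3400 m

3400 m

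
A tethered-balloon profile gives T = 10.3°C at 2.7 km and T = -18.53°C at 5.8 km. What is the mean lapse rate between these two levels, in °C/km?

Γ = −ΔT/Δz = (10.3 − (-18.53)) / (5800 − 2700) m
  = 28.83°C / 3.1 km = 9.3°C/km

9.3°C/km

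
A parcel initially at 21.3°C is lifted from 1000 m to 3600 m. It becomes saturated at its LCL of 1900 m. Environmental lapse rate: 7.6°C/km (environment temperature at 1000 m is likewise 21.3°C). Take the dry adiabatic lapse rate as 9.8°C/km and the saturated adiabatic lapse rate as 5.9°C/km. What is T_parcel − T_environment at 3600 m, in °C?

Parcel:
  1000 → 1900 m (dry, 9.8°C/km): ΔT = -9.8 × 0.9 = -8.82°C → T = 12.48°C
  1900 → 3600 m (saturated, 5.9°C/km): ΔT = -5.9 × 1.7 = -10.03°C → T = 2.45°C
Environment:
  1000 → 3600 m (environment, 7.6°C/km): ΔT = -7.6 × 2.6 = -19.76°C → T = 1.54°C
T_parcel − T_env = 2.45 − 1.54 = +0.91°C

+0.91°C (parcel warmer than environment)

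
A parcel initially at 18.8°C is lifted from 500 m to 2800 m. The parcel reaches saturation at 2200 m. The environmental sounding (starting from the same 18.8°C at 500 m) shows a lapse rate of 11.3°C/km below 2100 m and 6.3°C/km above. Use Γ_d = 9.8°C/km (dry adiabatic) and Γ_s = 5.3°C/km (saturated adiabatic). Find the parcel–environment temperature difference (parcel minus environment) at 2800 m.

+2.65°C (parcel warmer than environment)

Parcel:
  From 500 m to 2200 m (dry): cools by 9.8 × 1.7 = 16.66°C, giving 2.14°C.
  From 2200 m to 2800 m (saturated): cools by 5.3 × 0.6 = 3.18°C, giving -1.04°C.
Environment:
  From 500 m to 2100 m (environment, lower layer): cools by 11.3 × 1.6 = 18.08°C, giving 0.72°C.
  From 2100 m to 2800 m (environment, upper layer): cools by 6.3 × 0.7 = 4.41°C, giving -3.69°C.
T_parcel − T_env = -1.04 − (-3.69) = +2.65°C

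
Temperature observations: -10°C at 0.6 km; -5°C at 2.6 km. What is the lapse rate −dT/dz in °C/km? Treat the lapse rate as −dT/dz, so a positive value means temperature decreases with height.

-2.5°C/km

Γ = −ΔT/Δz = (-10 − (-5)) / (2600 − 600) m
  = -5°C / 2 km = -2.5°C/km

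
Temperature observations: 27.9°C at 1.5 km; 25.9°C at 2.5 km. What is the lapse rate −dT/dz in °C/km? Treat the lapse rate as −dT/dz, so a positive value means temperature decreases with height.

2°C/km

Γ = −ΔT/Δz = (27.9 − 25.9) / (2500 − 1500) m
  = 2°C / 1 km = 2°C/km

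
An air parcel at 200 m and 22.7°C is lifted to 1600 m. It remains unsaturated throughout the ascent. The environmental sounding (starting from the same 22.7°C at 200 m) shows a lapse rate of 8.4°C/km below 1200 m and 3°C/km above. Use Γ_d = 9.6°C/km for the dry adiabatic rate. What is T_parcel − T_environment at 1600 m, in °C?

Parcel:
  200 → 1600 m (dry, 9.6°C/km): ΔT = -9.6 × 1.4 = -13.44°C → T = 9.26°C
Environment:
  200 → 1200 m (environment, lower layer, 8.4°C/km): ΔT = -8.4 × 1 = -8.4°C → T = 14.3°C
  1200 → 1600 m (environment, upper layer, 3°C/km): ΔT = -3 × 0.4 = -1.2°C → T = 13.1°C
T_parcel − T_env = 9.26 − 13.1 = -3.84°C

-3.84°C (parcel cooler than environment)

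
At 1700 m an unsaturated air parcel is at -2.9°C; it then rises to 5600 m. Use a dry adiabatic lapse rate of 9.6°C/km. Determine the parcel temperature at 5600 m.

-40.34°C

1700–5600 m, dry adiabatic: Δz = 3.9 km ⇒ ΔT = -37.44°C; T = -40.34°C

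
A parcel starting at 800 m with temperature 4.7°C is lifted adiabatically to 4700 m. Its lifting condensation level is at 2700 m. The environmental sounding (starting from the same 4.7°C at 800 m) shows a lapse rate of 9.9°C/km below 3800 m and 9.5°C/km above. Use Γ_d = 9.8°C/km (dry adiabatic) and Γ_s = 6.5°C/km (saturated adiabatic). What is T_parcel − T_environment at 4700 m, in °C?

Parcel:
  From 800 m to 2700 m (dry): cools by 9.8 × 1.9 = 18.62°C, giving -13.92°C.
  From 2700 m to 4700 m (saturated): cools by 6.5 × 2 = 13°C, giving -26.92°C.
Environment:
  From 800 m to 3800 m (environment, lower layer): cools by 9.9 × 3 = 29.7°C, giving -25°C.
  From 3800 m to 4700 m (environment, upper layer): cools by 9.5 × 0.9 = 8.55°C, giving -33.55°C.
T_parcel − T_env = -26.92 − (-33.55) = +6.63°C

+6.63°C (parcel warmer than environment)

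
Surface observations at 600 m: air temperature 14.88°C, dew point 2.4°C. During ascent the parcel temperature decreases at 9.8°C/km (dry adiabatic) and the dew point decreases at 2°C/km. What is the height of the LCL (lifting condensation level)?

2200 m

T and T_d converge at 9.8 − 2 = 7.8°C per km
Height above start = (14.88 − 2.4) / 7.8 = 1.6 km
LCL altitude = 600 m + 1600 m = 2200 m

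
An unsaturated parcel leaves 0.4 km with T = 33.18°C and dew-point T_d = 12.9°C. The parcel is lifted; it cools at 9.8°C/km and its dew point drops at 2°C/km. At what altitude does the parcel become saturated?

3 km

T and T_d converge at 9.8 − 2 = 7.8°C per km
Height above start = (33.18 − 12.9) / 7.8 = 2.6 km
LCL altitude = 400 m + 2600 m = 3000 m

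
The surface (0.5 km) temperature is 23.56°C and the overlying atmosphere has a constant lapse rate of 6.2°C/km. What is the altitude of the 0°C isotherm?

4.3 km

Height above start = (23.56 − 0) / 6.2 = 3.8 km
Altitude = 500 m + 3800 m = 4300 m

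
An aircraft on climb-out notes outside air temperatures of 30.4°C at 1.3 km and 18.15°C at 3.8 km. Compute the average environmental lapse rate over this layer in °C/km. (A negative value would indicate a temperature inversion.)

4.9°C/km

Γ = −ΔT/Δz = (30.4 − 18.15) / (3800 − 1300) m
  = 12.25°C / 2.5 km = 4.9°C/km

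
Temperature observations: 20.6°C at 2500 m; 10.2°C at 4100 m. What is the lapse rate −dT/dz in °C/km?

Γ = −ΔT/Δz = (20.6 − 10.2) / (4100 − 2500) m
  = 10.4°C / 1.6 km = 6.5°C/km

6.5°C/km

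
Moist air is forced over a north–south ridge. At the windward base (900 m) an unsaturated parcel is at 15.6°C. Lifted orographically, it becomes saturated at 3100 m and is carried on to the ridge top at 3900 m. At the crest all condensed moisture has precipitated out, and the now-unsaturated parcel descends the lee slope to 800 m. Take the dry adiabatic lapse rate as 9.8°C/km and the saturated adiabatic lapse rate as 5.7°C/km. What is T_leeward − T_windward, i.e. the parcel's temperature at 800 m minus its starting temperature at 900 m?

+4.26°C

Dry to 3100 m: -9.8 × 2.2 km = -21.56°C, so T = -5.96°C.
Saturated to 3900 m: -5.7 × 0.8 km = -4.56°C, so T = -10.52°C.
Dry descent to 800 m: +9.8 × 3.1 km = +30.38°C, so T = 19.86°C.
Net change vs windward start: 19.86 − 15.6 = +4.26°C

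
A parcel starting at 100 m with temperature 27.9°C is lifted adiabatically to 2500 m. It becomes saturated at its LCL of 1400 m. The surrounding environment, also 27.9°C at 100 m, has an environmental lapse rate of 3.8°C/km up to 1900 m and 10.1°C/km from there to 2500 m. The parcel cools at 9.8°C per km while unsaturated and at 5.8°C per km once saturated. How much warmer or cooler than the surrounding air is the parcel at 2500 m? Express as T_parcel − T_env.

Parcel:
  100 → 1400 m (dry, 9.8°C/km): ΔT = -9.8 × 1.3 = -12.74°C → T = 15.16°C
  1400 → 2500 m (saturated, 5.8°C/km): ΔT = -5.8 × 1.1 = -6.38°C → T = 8.78°C
Environment:
  100 → 1900 m (environment, lower layer, 3.8°C/km): ΔT = -3.8 × 1.8 = -6.84°C → T = 21.06°C
  1900 → 2500 m (environment, upper layer, 10.1°C/km): ΔT = -10.1 × 0.6 = -6.06°C → T = 15°C
T_parcel − T_env = 8.78 − 15 = -6.22°C

-6.22°C (parcel cooler than environment)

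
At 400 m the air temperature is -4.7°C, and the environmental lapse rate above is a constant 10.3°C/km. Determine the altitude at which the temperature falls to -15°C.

Height above start = (-4.7 − (-15)) / 10.3 = 1 km
Altitude = 400 m + 1000 m = 1400 m

1400 m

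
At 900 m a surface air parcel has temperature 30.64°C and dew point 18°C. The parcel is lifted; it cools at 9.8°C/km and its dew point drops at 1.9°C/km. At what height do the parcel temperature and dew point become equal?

T and T_d converge at 9.8 − 1.9 = 7.9°C per km
Height above start = (30.64 − 18) / 7.9 = 1.6 km
LCL altitude = 900 m + 1600 m = 2500 m

2500 m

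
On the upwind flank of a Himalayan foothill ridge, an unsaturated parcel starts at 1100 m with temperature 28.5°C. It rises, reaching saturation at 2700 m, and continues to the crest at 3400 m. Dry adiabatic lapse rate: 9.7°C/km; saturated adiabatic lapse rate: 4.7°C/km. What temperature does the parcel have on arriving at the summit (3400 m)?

9.69°C

1100–2700 m, dry: Δz = 1.6 km ⇒ ΔT = -15.52°C; T = 12.98°C
2700–3400 m, saturated: Δz = 0.7 km ⇒ ΔT = -3.29°C; T = 9.69°C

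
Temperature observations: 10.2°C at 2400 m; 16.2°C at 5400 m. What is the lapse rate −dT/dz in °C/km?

Γ = −ΔT/Δz = (10.2 − 16.2) / (5400 − 2400) m
  = -6°C / 3 km = -2°C/km

-2°C/km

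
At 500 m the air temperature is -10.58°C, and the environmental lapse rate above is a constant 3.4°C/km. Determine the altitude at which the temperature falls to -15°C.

1800 m

Height above start = (-10.58 − (-15)) / 3.4 = 1.3 km
Altitude = 500 m + 1300 m = 1800 m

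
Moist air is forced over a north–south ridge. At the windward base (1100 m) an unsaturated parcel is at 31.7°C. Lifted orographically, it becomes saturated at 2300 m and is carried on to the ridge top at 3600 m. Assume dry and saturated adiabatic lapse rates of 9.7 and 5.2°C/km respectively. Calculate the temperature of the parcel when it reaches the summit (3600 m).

13.3°C

1100 → 2300 m (dry, 9.7°C/km): ΔT = -9.7 × 1.2 = -11.64°C → T = 20.06°C
2300 → 3600 m (saturated, 5.2°C/km): ΔT = -5.2 × 1.3 = -6.76°C → T = 13.3°C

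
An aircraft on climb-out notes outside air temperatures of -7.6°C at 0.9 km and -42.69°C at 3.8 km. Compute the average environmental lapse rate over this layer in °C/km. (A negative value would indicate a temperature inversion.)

Γ = −ΔT/Δz = (-7.6 − (-42.69)) / (3800 − 900) m
  = 35.09°C / 2.9 km = 12.1°C/km

12.1°C/km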